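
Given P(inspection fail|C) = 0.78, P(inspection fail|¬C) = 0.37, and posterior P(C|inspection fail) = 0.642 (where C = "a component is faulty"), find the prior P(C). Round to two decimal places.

P(C) = 0.46

Bayes' rule in odds form gives O(C|E) = O(C)·[P(E|C)/P(E|¬C)], hence O(C) = O(C|E)/LR.
Posterior odds = 0.642/(1−0.642) = 1.7933. LR = 0.78/0.37 = 2.1081.
Prior odds = 1.7933/2.1081 = 0.8507, so P(C) = 0.8507/(1+0.8507) ≈ 0.46.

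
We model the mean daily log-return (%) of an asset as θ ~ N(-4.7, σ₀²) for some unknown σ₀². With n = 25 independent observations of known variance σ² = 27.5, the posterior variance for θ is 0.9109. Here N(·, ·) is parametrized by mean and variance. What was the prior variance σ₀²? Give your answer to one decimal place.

For the Normal–Normal model with known σ², precisions add: τ_n = τ₀ + n/σ².
So 1/σ₀² = 1/0.9109 − 25/27.5 = 1.097815 − 0.909091 = 0.188724.
Hence σ₀² = 1/0.188724 ≈ 5.3.

σ₀² = 5.3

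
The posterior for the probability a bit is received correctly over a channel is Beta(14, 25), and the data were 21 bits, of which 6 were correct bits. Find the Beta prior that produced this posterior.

Beta is conjugate to the binomial likelihood: posterior = Beta(α+s, β+f).
So α = 14 − 6 = 8 and β = 25 − 15 = 10.

Beta(8, 10)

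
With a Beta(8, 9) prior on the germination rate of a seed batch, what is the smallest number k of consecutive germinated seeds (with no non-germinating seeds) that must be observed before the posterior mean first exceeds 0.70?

After k germinated seeds and 0 non-germinating seeds the posterior is Beta(8+k, 9), with mean (8+k)/(8+9+k).
Set (8+k)/(17+k) > 0.70 and solve: k > (0.70·17 − 8)/(1 − 0.70) = 13.000.
The smallest integer exceeding 13.000 is 14.

k = 14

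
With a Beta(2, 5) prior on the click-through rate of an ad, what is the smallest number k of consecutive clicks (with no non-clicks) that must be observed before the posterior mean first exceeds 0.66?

k = 8

After k clicks and 0 non-clicks the posterior is Beta(2+k, 5), with mean (2+k)/(2+5+k).
Set (2+k)/(7+k) > 0.66 and solve: k > (0.66·7 − 2)/(1 − 0.66) = 7.706.
The smallest integer exceeding 7.706 is 8, and checking k=8: (10)/(15) = 0.6667 > 0.66.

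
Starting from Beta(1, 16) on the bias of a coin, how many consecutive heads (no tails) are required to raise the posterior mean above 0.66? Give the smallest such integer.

k = 31

After k heads and 0 tails the posterior is Beta(1+k, 16), with mean (1+k)/(1+16+k).
Set (1+k)/(17+k) > 0.66 and solve: k > (0.66·17 − 1)/(1 − 0.66) = 30.059.
The smallest integer exceeding 30.059 is 31.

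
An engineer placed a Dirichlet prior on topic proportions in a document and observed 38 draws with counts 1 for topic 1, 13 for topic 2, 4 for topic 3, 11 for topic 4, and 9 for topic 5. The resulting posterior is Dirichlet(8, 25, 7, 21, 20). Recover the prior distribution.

For a Dirichlet(α) prior with multinomial counts c, the posterior is Dirichlet(α + c) componentwise.
Subtract each count from the matching posterior parameter: 8−1=7, 25−13=12, 7−4=3, 21−11=10, 20−9=11.

Dirichlet(7, 12, 3, 10, 11)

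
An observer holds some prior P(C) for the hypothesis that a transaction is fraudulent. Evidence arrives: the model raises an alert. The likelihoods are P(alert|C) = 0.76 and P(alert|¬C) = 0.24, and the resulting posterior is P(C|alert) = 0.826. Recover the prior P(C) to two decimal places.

P(C) = 0.60

Bayes' rule in odds form gives O(C|E) = O(C)·[P(E|C)/P(E|¬C)], hence O(C) = O(C|E)/LR.
Posterior odds = 0.826/(1−0.826) = 4.7471. LR = 0.76/0.24 = 3.1667.
Prior odds = 4.7471/3.1667 = 1.4991, so P(C) = 1.4991/(1+1.4991) ≈ 0.60.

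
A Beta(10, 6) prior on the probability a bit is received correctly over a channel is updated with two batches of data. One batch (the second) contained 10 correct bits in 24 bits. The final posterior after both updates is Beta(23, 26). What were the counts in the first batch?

Because Beta–binomial updating is additive in the counts, the combined data contributed (α_post−α_prior, β_post−β_prior) successes and failures.
Total across both batches: 23−10=13 correct bits, 26−6=20 errors.
Subtract the second batch: 13−10=3 correct bits and 20−14=6 errors.

3 correct bits and 6 errors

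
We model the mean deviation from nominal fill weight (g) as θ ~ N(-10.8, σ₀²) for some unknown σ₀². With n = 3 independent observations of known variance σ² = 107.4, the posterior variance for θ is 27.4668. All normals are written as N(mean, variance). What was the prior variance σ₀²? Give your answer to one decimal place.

Posterior precision equals prior precision plus data precision: 1/σ_n² = 1/σ₀² + n/σ².
So 1/σ₀² = 1/27.4668 − 3/107.4 = 0.036408 − 0.027933 = 0.008475.
Hence σ₀² = 1/0.008475 ≈ 118.0.

σ₀² = 118.0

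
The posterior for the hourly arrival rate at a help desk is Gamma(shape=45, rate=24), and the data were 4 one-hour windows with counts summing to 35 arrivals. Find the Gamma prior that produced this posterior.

A Gamma(α, β) prior (rate parametrization) on a Poisson rate with n observations summing to S gives posterior Gamma(α+S, β+n).
So α = 45 − 35 = 10 and β = 24 − 4 = 20.

Gamma(shape=10, rate=20)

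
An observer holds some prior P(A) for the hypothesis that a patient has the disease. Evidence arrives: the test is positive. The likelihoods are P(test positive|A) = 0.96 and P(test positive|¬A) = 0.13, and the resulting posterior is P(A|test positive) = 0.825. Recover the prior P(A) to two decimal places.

In odds form, posterior odds = prior odds × likelihood ratio, so prior odds = posterior odds ÷ LR.
Posterior odds = 0.825/(1−0.825) = 4.7143. LR = 0.96/0.13 = 7.3846.
Prior odds = 4.7143/7.3846 = 0.6384, so P(A) = 0.6384/(1+0.6384) ≈ 0.39.

P(A) = 0.39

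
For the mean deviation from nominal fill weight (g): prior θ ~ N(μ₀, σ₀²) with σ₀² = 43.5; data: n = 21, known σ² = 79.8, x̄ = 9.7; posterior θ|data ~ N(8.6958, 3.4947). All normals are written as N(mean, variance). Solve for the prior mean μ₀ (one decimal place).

μ₀ = -2.8

With known observation variance, the Normal–Normal posterior has precision τ_n = τ₀ + n/σ² and mean μ_n = (τ₀μ₀ + (n/σ²)x̄)/τ_n.
Here τ₀ = 1/43.5 = 0.022989 and τ_data = 21/79.8 = 0.263158, so τ_n = 0.286147.
Rearranging for μ₀: μ₀ = (μ_n·τ_n − τ_data·x̄)/τ₀ = (8.6958·0.286147 − 0.263158·9.7) / 0.022989 = -0.064356/0.022989 ≈ -2.8.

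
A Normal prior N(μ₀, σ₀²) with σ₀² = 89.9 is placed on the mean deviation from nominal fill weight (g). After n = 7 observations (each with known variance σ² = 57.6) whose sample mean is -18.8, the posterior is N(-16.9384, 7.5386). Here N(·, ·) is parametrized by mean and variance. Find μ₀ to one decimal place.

μ₀ = 3.4

The posterior mean is a precision-weighted average: μ_n = (τ₀μ₀ + τ_data·x̄)/(τ₀+τ_data), with τ₀=1/σ₀² and τ_data=n/σ².
Here τ₀ = 1/89.9 = 0.011123 and τ_data = 7/57.6 = 0.121528, so τ_n = 0.132651.
Rearranging for μ₀: μ₀ = (μ_n·τ_n − τ_data·x̄)/τ₀ = (-16.9384·0.132651 − 0.121528·-18.8) / 0.011123 = 0.037831/0.011123 ≈ 3.4.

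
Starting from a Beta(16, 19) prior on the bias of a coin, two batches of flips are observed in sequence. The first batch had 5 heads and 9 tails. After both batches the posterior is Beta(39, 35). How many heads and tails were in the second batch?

Because Beta–binomial updating is additive in the counts, the combined data contributed (α_post−α_prior, β_post−β_prior) successes and failures.
Total across both batches: 39−16=23 heads, 35−19=16 tails.
Subtract the first batch: 23−5=18 heads and 16−9=7 tails.

18 heads and 7 tails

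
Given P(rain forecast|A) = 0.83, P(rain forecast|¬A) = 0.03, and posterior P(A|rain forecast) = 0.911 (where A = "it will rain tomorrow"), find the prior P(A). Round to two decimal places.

P(A) = 0.27

Bayes' rule in odds form gives O(A|E) = O(A)·[P(E|A)/P(E|¬A)], hence O(A) = O(A|E)/LR.
Posterior odds = 0.911/(1−0.911) = 10.2360. LR = 0.83/0.03 = 27.6667.
Prior odds = 10.2360/27.6667 = 0.3700, so P(A) = 0.3700/(1+0.3700) ≈ 0.27.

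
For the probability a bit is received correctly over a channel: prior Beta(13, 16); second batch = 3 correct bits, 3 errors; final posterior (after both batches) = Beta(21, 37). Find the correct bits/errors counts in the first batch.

Because Beta–binomial updating is additive in the counts, the combined data contributed (α_post−α_prior, β_post−β_prior) successes and failures.
Total across both batches: 21−13=8 correct bits, 37−16=21 errors.
Subtract the second batch: 8−3=5 correct bits and 21−3=18 errors.

5 correct bits and 18 errors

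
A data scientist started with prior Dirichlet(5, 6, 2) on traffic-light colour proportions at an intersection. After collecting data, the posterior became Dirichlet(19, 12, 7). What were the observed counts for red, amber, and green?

counts (14, 6, 5)

For a Dirichlet(α) prior with multinomial counts c, the posterior is Dirichlet(α + c) componentwise.
Counts are posterior − prior componentwise: 19−5=14, 12−6=6, 7−2=5.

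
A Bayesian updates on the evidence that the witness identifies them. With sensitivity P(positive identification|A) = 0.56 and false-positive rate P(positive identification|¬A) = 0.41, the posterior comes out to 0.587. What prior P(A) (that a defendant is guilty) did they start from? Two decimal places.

P(A) = 0.51

In odds form, posterior odds = prior odds × likelihood ratio, so prior odds = posterior odds ÷ LR.
Posterior odds = 0.587/(1−0.587) = 1.4213. LR = 0.56/0.41 = 1.3659.
Prior odds = 1.4213/1.3659 = 1.0406, so P(A) = 1.0406/(1+1.0406) ≈ 0.51.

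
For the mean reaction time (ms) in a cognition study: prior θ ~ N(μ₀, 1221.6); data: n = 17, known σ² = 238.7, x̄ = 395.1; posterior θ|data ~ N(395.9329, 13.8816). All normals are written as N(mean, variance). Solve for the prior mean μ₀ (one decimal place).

The posterior mean is a precision-weighted average: μ_n = (τ₀μ₀ + τ_data·x̄)/(τ₀+τ_data), with τ₀=1/σ₀² and τ_data=n/σ².
Here τ₀ = 1/1221.6 = 0.000819 and τ_data = 17/238.7 = 0.071219, so τ_n = 0.072038.
Rearranging for μ₀: μ₀ = (μ_n·τ_n − τ_data·x̄)/τ₀ = (395.9329·0.072038 − 0.071219·395.1) / 0.000819 = 0.383587/0.000819 ≈ 468.4.

μ₀ = 468.4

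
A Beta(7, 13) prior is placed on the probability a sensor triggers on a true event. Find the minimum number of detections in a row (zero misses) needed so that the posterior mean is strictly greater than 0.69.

After k detections and 0 misses the posterior is Beta(7+k, 13), with mean (7+k)/(7+13+k).
Set (7+k)/(20+k) > 0.69 and solve: k > (0.69·20 − 7)/(1 − 0.69) = 21.935.
The smallest integer exceeding 21.935 is 22, and checking k=22: (29)/(42) = 0.6905 > 0.69.

k = 22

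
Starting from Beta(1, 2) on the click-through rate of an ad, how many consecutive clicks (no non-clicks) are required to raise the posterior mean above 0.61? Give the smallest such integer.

k = 3

After k clicks and 0 non-clicks the posterior is Beta(1+k, 2), with mean (1+k)/(1+2+k).
Set (1+k)/(3+k) > 0.61 and solve: k > (0.61·3 − 1)/(1 − 0.61) = 2.128.
The smallest integer exceeding 2.128 is 3.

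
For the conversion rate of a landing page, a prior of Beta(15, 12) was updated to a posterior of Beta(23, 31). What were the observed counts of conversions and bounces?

Beta is conjugate to the binomial likelihood: posterior = Beta(a+s, b+f).
Match parameters: s=23−15=8, f=31−12=19.

8 conversions and 19 bounces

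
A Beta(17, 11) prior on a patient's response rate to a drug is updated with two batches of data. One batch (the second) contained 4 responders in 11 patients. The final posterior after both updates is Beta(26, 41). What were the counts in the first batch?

Because Beta–binomial updating is additive in the counts, the combined data contributed (α_post−α_prior, β_post−β_prior) successes and failures.
Total across both batches: 26−17=9 responders, 41−11=30 non-responders.
Subtract the second batch: 9−4=5 responders and 30−7=23 non-responders.

5 responders and 23 non-responders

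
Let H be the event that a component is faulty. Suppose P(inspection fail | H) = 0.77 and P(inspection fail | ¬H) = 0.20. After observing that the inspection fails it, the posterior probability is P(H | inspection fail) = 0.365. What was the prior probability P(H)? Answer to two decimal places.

P(H) = 0.13

In odds form, posterior odds = prior odds × likelihood ratio, so prior odds = posterior odds ÷ LR.
Posterior odds = 0.365/(1−0.365) = 0.5748. LR = 0.77/0.20 = 3.8500.
Prior odds = 0.5748/3.8500 = 0.1493, so P(H) = 0.1493/(1+0.1493) ≈ 0.13.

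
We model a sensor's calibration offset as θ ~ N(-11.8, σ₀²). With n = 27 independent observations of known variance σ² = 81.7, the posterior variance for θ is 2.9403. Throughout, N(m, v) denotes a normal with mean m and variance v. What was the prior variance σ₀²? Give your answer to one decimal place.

σ₀² = 103.9

Posterior precision equals prior precision plus data precision: 1/σ_n² = 1/σ₀² + n/σ².
So 1/σ₀² = 1/2.9403 − 27/81.7 = 0.340101 − 0.330477 = 0.009624.
Hence σ₀² = 1/0.009624 ≈ 103.9.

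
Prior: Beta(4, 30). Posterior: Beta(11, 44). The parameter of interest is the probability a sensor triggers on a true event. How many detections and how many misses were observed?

7 detections and 14 misses

A Beta(α, β) prior with s successes and f failures in binomial data gives a Beta(α+s, β+f) posterior.
Match parameters: s=11−4=7, f=44−30=14.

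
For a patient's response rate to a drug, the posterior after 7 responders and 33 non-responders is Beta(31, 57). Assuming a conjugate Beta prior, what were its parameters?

Beta(24, 24)

Beta is conjugate to the binomial likelihood: posterior = Beta(a+s, b+f).
So a = 31 − 7 = 24 and b = 57 − 33 = 24.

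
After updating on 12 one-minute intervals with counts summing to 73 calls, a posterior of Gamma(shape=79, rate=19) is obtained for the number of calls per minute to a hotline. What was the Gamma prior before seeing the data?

Gamma(shape=6, rate=7)

A Gamma(α, β) prior (rate parametrization) on a Poisson rate with n observations summing to S gives posterior Gamma(α+S, β+n).
So α = 79 − 73 = 6 and β = 19 − 12 = 7.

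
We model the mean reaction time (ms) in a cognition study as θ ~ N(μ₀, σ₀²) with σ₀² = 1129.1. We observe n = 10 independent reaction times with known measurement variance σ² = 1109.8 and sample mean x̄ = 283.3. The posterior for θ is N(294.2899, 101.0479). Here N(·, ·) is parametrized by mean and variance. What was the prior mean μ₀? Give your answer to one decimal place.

μ₀ = 406.1

With known observation variance, the Normal–Normal posterior has precision τ_n = τ₀ + n/σ² and mean μ_n = (τ₀μ₀ + (n/σ²)x̄)/τ_n.
Here τ₀ = 1/1129.1 = 0.000886 and τ_data = 10/1109.8 = 0.009011, so τ_n = 0.009897.
Rearranging for μ₀: μ₀ = (μ_n·τ_n − τ_data·x̄)/τ₀ = (294.2899·0.009897 − 0.009011·283.3) / 0.000886 = 0.359771/0.000886 ≈ 406.1.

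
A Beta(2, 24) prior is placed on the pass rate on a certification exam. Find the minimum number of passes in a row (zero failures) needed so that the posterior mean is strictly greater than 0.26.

k = 7

After k passes and 0 failures the posterior is Beta(2+k, 24), with mean (2+k)/(2+24+k).
Set (2+k)/(26+k) > 0.26 and solve: k > (0.26·26 − 2)/(1 − 0.26) = 6.432.
The smallest integer exceeding 6.432 is 7, and checking k=7: (9)/(33) = 0.2727 > 0.26.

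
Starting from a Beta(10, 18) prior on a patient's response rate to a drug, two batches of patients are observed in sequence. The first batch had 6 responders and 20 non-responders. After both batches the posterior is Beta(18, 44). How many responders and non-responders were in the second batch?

2 responders and 6 non-responders

Because Beta–binomial updating is additive in the counts, the combined data contributed (α_post−α_prior, β_post−β_prior) successes and failures.
Total across both batches: 18−10=8 responders, 44−18=26 non-responders.
Subtract the first batch: 8−6=2 responders and 26−20=6 non-responders.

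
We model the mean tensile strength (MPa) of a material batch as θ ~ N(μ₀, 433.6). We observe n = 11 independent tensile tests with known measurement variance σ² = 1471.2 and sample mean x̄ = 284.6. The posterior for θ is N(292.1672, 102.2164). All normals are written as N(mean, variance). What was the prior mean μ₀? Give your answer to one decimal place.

The posterior mean is a precision-weighted average: μ_n = (τ₀μ₀ + τ_data·x̄)/(τ₀+τ_data), with τ₀=1/σ₀² and τ_data=n/σ².
Here τ₀ = 1/433.6 = 0.002306 and τ_data = 11/1471.2 = 0.007477, so τ_n = 0.009783.
Rearranging for μ₀: μ₀ = (μ_n·τ_n − τ_data·x̄)/τ₀ = (292.1672·0.009783 − 0.007477·284.6) / 0.002306 = 0.730318/0.002306 ≈ 316.7.

μ₀ = 316.7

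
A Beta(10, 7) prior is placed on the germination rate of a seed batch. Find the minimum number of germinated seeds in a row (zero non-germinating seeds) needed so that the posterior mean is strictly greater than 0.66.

After k germinated seeds and 0 non-germinating seeds the posterior is Beta(10+k, 7), with mean (10+k)/(10+7+k).
Set (10+k)/(17+k) > 0.66 and solve: k > (0.66·17 − 10)/(1 − 0.66) = 3.588.
The smallest integer exceeding 3.588 is 4, and checking k=4: (14)/(21) = 0.6667 > 0.66.

k = 4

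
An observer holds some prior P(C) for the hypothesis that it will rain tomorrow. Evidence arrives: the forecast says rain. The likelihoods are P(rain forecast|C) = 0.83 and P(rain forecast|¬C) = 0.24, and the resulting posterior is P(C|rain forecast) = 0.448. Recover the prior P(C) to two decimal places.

P(C) = 0.19

Bayes' rule in odds form gives O(C|E) = O(C)·[P(E|C)/P(E|¬C)], hence O(C) = O(C|E)/LR.
Posterior odds = 0.448/(1−0.448) = 0.8116. LR = 0.83/0.24 = 3.4583.
Prior odds = 0.8116/3.4583 = 0.2347, so P(C) = 0.2347/(1+0.2347) ≈ 0.19.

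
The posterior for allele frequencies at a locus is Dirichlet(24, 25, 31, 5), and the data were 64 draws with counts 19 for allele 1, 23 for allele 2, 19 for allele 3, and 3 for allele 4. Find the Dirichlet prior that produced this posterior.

For a Dirichlet(α) prior with multinomial counts c, the posterior is Dirichlet(α + c) componentwise.
Subtract each count from the matching posterior parameter: 24−19=5, 25−23=2, 31−19=12, 5−3=2.

Dirichlet(5, 2, 12, 2)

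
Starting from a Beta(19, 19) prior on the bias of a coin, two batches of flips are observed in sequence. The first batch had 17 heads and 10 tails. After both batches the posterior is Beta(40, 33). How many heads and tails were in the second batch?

4 heads and 4 tails

Because Beta–binomial updating is additive in the counts, the combined data contributed (α_post−α_prior, β_post−β_prior) successes and failures.
Total across both batches: 40−19=21 heads, 33−19=14 tails.
Subtract the first batch: 21−17=4 heads and 14−10=4 tails.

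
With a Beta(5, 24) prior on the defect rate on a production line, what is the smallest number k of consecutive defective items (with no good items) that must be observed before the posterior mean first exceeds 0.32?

k = 7

After k defective items and 0 good items the posterior is Beta(5+k, 24), with mean (5+k)/(5+24+k).
Set (5+k)/(29+k) > 0.32 and solve: k > (0.32·29 − 5)/(1 − 0.32) = 6.294.
The smallest integer exceeding 6.294 is 7, and checking k=7: (12)/(36) = 0.3333 > 0.32.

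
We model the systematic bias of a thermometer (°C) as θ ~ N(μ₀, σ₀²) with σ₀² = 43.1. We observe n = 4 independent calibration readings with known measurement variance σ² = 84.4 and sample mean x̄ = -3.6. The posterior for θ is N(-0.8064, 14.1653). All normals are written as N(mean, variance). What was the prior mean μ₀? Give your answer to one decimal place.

μ₀ = 4.9

The posterior mean is a precision-weighted average: μ_n = (τ₀μ₀ + τ_data·x̄)/(τ₀+τ_data), with τ₀=1/σ₀² and τ_data=n/σ².
Here τ₀ = 1/43.1 = 0.023202 and τ_data = 4/84.4 = 0.047393, so τ_n = 0.070595.
Rearranging for μ₀: μ₀ = (μ_n·τ_n − τ_data·x̄)/τ₀ = (-0.8064·0.070595 − 0.047393·-3.6) / 0.023202 = 0.113687/0.023202 ≈ 4.9.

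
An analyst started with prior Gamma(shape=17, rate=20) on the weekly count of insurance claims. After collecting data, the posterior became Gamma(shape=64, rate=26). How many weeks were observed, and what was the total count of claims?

Gamma–Poisson conjugacy: posterior shape = α + Σxᵢ, posterior rate = β + n.
Matching: Σxᵢ = 64 − 17 = 47 and n = 26 − 20 = 6.

n = 6 weeks with total 47 claims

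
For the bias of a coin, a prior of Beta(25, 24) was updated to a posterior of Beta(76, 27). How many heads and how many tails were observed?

51 heads and 3 tails

Beta is conjugate to the binomial likelihood: posterior = Beta(α+s, β+f).
So s = 76 − 25 = 51 and f = 27 − 24 = 3.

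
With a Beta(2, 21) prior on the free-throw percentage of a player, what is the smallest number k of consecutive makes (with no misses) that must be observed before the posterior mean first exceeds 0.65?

k = 38

After k makes and 0 misses the posterior is Beta(2+k, 21), with mean (2+k)/(2+21+k).
Set (2+k)/(23+k) > 0.65 and solve: k > (0.65·23 − 2)/(1 − 0.65) = 37.000.
The smallest integer exceeding 37.000 is 38, and checking k=38: (40)/(61) = 0.6557 > 0.65.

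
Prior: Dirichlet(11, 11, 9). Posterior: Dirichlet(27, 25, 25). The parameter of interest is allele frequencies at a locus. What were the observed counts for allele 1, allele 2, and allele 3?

For a Dirichlet(α) prior with multinomial counts c, the posterior is Dirichlet(α + c) componentwise.
Counts are posterior − prior componentwise: 27−11=16, 25−11=14, 25−9=16.

counts (16, 14, 16)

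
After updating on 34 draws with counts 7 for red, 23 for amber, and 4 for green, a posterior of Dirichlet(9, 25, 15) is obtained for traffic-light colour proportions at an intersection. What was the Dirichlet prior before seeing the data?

For a Dirichlet(α) prior with multinomial counts c, the posterior is Dirichlet(α + c) componentwise.
Subtract each count from the matching posterior parameter: 9−7=2, 25−23=2, 15−4=11.

Dirichlet(2, 2, 11)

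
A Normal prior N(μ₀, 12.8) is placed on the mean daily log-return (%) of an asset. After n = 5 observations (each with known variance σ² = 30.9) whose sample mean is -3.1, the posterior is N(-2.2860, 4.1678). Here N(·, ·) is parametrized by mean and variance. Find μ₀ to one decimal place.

With known observation variance, the Normal–Normal posterior has precision τ_n = τ₀ + n/σ² and mean μ_n = (τ₀μ₀ + (n/σ²)x̄)/τ_n.
Here τ₀ = 1/12.8 = 0.078125 and τ_data = 5/30.9 = 0.161812, so τ_n = 0.239937.
Rearranging for μ₀: μ₀ = (μ_n·τ_n − τ_data·x̄)/τ₀ = (-2.2860·0.239937 − 0.161812·-3.1) / 0.078125 = -0.046879/0.078125 ≈ -0.6.

μ₀ = -0.6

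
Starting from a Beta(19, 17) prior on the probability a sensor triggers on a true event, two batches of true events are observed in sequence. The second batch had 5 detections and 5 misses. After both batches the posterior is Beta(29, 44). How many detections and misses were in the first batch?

Sequential conjugate updates are equivalent to a single update on the pooled data, so total successes = posterior α − prior α and total failures = posterior β − prior β.
Total across both batches: 29−19=10 detections, 44−17=27 misses.
Subtract the second batch: 10−5=5 detections and 27−5=22 misses.

5 detections and 22 misses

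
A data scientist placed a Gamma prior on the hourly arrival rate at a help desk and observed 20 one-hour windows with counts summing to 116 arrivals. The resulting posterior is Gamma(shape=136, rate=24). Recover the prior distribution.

Gamma(shape=20, rate=4)

Gamma–Poisson conjugacy: posterior shape = α + Σxᵢ, posterior rate = β + n.
So α = 136 − 116 = 20 and β = 24 − 20 = 4.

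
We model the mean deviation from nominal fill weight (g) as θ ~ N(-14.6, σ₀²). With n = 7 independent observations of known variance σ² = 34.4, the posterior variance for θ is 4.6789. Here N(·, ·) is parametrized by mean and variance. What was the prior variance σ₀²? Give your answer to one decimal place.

Posterior precision equals prior precision plus data precision: 1/σ_n² = 1/σ₀² + n/σ².
So 1/σ₀² = 1/4.6789 − 7/34.4 = 0.213725 − 0.203488 = 0.010237.
Hence σ₀² = 1/0.010237 ≈ 97.7.

σ₀² = 97.7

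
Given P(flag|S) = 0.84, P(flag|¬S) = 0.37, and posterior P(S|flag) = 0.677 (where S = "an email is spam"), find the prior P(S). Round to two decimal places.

P(S) = 0.48

Bayes' rule in odds form gives O(S|E) = O(S)·[P(E|S)/P(E|¬S)], hence O(S) = O(S|E)/LR.
Posterior odds = 0.677/(1−0.677) = 2.0960. LR = 0.84/0.37 = 2.2703.
Prior odds = 2.0960/2.2703 = 0.9232, so P(S) = 0.9232/(1+0.9232) ≈ 0.48.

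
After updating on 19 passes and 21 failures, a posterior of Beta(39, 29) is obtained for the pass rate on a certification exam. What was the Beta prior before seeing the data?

Beta(20, 8)

A Beta(a, b) prior with s successes and f failures in binomial data gives a Beta(a+s, b+f) posterior.
So a = 39 − 19 = 20 and b = 29 − 21 = 8.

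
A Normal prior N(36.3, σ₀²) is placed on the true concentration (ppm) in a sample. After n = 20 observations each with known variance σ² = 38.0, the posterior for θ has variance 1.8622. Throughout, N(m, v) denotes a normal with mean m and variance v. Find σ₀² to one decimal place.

Posterior precision equals prior precision plus data precision: 1/σ_n² = 1/σ₀² + n/σ².
So 1/σ₀² = 1/1.8622 − 20/38.0 = 0.536999 − 0.526316 = 0.010683.
Hence σ₀² = 1/0.010683 ≈ 93.6.

σ₀² = 93.6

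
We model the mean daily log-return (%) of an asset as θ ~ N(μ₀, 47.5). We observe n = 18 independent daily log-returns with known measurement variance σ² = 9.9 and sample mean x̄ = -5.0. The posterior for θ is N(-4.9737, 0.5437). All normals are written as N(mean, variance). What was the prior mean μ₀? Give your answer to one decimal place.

The posterior mean is a precision-weighted average: μ_n = (τ₀μ₀ + τ_data·x̄)/(τ₀+τ_data), with τ₀=1/σ₀² and τ_data=n/σ².
Here τ₀ = 1/47.5 = 0.021053 and τ_data = 18/9.9 = 1.818182, so τ_n = 1.839235.
Rearranging for μ₀: μ₀ = (μ_n·τ_n − τ_data·x̄)/τ₀ = (-4.9737·1.839235 − 1.818182·-5.0) / 0.021053 = -0.056893/0.021053 ≈ -2.7.

μ₀ = -2.7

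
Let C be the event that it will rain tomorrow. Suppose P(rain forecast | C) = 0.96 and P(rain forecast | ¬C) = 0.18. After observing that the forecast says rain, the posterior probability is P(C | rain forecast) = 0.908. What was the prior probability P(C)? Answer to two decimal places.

P(C) = 0.65

Bayes' rule in odds form gives O(C|E) = O(C)·[P(E|C)/P(E|¬C)], hence O(C) = O(C|E)/LR.
Posterior odds = 0.908/(1−0.908) = 9.8696. LR = 0.96/0.18 = 5.3333.
Prior odds = 9.8696/5.3333 = 1.8506, so P(C) = 1.8506/(1+1.8506) ≈ 0.65.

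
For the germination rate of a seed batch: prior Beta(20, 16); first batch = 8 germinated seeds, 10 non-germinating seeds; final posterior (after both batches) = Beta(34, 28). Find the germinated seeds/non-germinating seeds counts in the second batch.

6 germinated seeds and 2 non-germinating seeds

Sequential conjugate updates are equivalent to a single update on the pooled data, so total successes = posterior α − prior α and total failures = posterior β − prior β.
Total across both batches: 34−20=14 germinated seeds, 28−16=12 non-germinating seeds.
Subtract the first batch: 14−8=6 germinated seeds and 12−10=2 non-germinating seeds.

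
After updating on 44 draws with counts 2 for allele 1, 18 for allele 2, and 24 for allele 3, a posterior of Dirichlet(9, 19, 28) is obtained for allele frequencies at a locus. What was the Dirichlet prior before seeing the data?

Dirichlet(7, 1, 4)

For a Dirichlet(α) prior with multinomial counts c, the posterior is Dirichlet(α + c) componentwise.
Subtract each count from the matching posterior parameter: 9−2=7, 19−18=1, 28−24=4.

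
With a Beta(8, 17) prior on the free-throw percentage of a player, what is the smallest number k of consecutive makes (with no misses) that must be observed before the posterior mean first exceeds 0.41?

k = 4

After k makes and 0 misses the posterior is Beta(8+k, 17), with mean (8+k)/(8+17+k).
Set (8+k)/(25+k) > 0.41 and solve: k > (0.41·25 − 8)/(1 − 0.41) = 3.814.
The smallest integer exceeding 3.814 is 4.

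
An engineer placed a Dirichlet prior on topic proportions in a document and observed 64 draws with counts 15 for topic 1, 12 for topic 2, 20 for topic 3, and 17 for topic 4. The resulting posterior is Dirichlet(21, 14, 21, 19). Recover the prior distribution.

Dirichlet(6, 2, 1, 2)

For a Dirichlet(α) prior with multinomial counts c, the posterior is Dirichlet(α + c) componentwise.
Subtract each count from the matching posterior parameter: 21−15=6, 14−12=2, 21−20=1, 19−17=2.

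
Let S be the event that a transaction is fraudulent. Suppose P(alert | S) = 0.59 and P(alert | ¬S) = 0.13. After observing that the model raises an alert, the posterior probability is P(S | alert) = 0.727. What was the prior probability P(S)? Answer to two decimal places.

P(S) = 0.37

In odds form, posterior odds = prior odds × likelihood ratio, so prior odds = posterior odds ÷ LR.
Posterior odds = 0.727/(1−0.727) = 2.6630. LR = 0.59/0.13 = 4.5385.
Prior odds = 2.6630/4.5385 = 0.5868, so P(S) = 0.5868/(1+0.5868) ≈ 0.37.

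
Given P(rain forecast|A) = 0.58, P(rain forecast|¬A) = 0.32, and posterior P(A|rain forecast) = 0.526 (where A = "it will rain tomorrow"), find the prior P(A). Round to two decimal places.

Bayes' rule in odds form gives O(A|E) = O(A)·[P(E|A)/P(E|¬A)], hence O(A) = O(A|E)/LR.
Posterior odds = 0.526/(1−0.526) = 1.1097. LR = 0.58/0.32 = 1.8125.
Prior odds = 1.1097/1.8125 = 0.6122, so P(A) = 0.6122/(1+0.6122) ≈ 0.38.

P(A) = 0.38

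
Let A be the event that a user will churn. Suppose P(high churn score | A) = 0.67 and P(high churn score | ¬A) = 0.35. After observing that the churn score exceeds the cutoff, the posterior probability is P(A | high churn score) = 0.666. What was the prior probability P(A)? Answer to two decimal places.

P(A) = 0.51

In odds form, posterior odds = prior odds × likelihood ratio, so prior odds = posterior odds ÷ LR.
Posterior odds = 0.666/(1−0.666) = 1.9940. LR = 0.67/0.35 = 1.9143.
Prior odds = 1.9940/1.9143 = 1.0416, so P(A) = 1.0416/(1+1.0416) ≈ 0.51.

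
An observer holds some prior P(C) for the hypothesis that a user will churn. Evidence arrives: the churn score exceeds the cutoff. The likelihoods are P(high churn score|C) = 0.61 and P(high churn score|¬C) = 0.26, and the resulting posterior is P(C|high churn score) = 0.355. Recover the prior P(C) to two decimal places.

P(C) = 0.19

In odds form, posterior odds = prior odds × likelihood ratio, so prior odds = posterior odds ÷ LR.
Posterior odds = 0.355/(1−0.355) = 0.5504. LR = 0.61/0.26 = 2.3462.
Prior odds = 0.5504/2.3462 = 0.2346, so P(C) = 0.2346/(1+0.2346) ≈ 0.19.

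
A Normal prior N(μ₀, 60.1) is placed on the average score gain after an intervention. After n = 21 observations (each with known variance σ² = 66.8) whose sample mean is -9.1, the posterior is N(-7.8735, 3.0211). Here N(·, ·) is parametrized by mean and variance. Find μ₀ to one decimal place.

With known observation variance, the Normal–Normal posterior has precision τ_n = τ₀ + n/σ² and mean μ_n = (τ₀μ₀ + (n/σ²)x̄)/τ_n.
Here τ₀ = 1/60.1 = 0.016639 and τ_data = 21/66.8 = 0.314371, so τ_n = 0.331010.
Rearranging for μ₀: μ₀ = (μ_n·τ_n − τ_data·x̄)/τ₀ = (-7.8735·0.331010 − 0.314371·-9.1) / 0.016639 = 0.254569/0.016639 ≈ 15.3.

μ₀ = 15.3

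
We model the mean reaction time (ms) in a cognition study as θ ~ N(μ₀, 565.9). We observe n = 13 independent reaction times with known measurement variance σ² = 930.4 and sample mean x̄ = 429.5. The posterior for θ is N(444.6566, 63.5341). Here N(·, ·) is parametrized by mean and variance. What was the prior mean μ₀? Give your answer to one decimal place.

The posterior mean is a precision-weighted average: μ_n = (τ₀μ₀ + τ_data·x̄)/(τ₀+τ_data), with τ₀=1/σ₀² and τ_data=n/σ².
Here τ₀ = 1/565.9 = 0.001767 and τ_data = 13/930.4 = 0.013972, so τ_n = 0.015739.
Rearranging for μ₀: μ₀ = (μ_n·τ_n − τ_data·x̄)/τ₀ = (444.6566·0.015739 − 0.013972·429.5) / 0.001767 = 0.997476/0.001767 ≈ 564.5.

μ₀ = 564.5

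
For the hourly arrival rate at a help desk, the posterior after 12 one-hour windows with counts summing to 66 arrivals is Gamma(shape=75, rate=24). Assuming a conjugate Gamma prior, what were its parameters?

A Gamma(α, β) prior (rate parametrization) on a Poisson rate with n observations summing to S gives posterior Gamma(α+S, β+n).
So α = 75 − 66 = 9 and β = 24 − 12 = 12.

Gamma(shape=9, rate=12)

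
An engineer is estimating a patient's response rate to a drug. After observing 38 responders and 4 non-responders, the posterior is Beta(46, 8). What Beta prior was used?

Beta is conjugate to the binomial likelihood: posterior = Beta(a+s, b+f).
Subtract the data counts: 46−38=8, 8−4=4.

Beta(8, 4)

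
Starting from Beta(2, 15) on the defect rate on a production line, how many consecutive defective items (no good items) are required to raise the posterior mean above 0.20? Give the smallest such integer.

After k defective items and 0 good items the posterior is Beta(2+k, 15), with mean (2+k)/(2+15+k).
Set (2+k)/(17+k) > 0.20 and solve: k > (0.20·17 − 2)/(1 − 0.20) = 1.750.
The smallest integer exceeding 1.750 is 2, and checking k=2: (4)/(19) = 0.2105 > 0.20.

k = 2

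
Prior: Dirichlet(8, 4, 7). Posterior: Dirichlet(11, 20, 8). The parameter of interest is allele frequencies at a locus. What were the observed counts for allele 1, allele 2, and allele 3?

For a Dirichlet(α) prior with multinomial counts c, the posterior is Dirichlet(α + c) componentwise.
Counts are posterior − prior componentwise: 11−8=3, 20−4=16, 8−7=1.

counts (3, 16, 1)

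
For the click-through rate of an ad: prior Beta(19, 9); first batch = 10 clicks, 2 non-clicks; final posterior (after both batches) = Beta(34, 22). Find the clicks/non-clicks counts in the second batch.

Because Beta–binomial updating is additive in the counts, the combined data contributed (α_post−α_prior, β_post−β_prior) successes and failures.
Total across both batches: 34−19=15 clicks, 22−9=13 non-clicks.
Subtract the first batch: 15−10=5 clicks and 13−2=11 non-clicks.

5 clicks and 11 non-clicks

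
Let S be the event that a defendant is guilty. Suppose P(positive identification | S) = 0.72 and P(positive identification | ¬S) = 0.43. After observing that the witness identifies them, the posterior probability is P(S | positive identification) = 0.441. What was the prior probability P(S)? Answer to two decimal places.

Bayes' rule in odds form gives O(S|E) = O(S)·[P(E|S)/P(E|¬S)], hence O(S) = O(S|E)/LR.
Posterior odds = 0.441/(1−0.441) = 0.7889. LR = 0.72/0.43 = 1.6744.
Prior odds = 0.7889/1.6744 = 0.4712, so P(S) = 0.4712/(1+0.4712) ≈ 0.32.

P(S) = 0.32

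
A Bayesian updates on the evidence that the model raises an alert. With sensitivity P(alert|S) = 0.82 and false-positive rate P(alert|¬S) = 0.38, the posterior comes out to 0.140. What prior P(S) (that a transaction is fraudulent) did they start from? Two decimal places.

P(S) = 0.07

In odds form, posterior odds = prior odds × likelihood ratio, so prior odds = posterior odds ÷ LR.
Posterior odds = 0.140/(1−0.140) = 0.1628. LR = 0.82/0.38 = 2.1579.
Prior odds = 0.1628/2.1579 = 0.0754, so P(S) = 0.0754/(1+0.0754) ≈ 0.07.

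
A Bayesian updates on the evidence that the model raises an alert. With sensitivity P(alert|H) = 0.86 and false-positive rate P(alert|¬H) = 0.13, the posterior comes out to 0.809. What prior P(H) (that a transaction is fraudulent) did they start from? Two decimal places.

In odds form, posterior odds = prior odds × likelihood ratio, so prior odds = posterior odds ÷ LR.
Posterior odds = 0.809/(1−0.809) = 4.2356. LR = 0.86/0.13 = 6.6154.
Prior odds = 4.2356/6.6154 = 0.6403, so P(H) = 0.6403/(1+0.6403) ≈ 0.39.

P(H) = 0.39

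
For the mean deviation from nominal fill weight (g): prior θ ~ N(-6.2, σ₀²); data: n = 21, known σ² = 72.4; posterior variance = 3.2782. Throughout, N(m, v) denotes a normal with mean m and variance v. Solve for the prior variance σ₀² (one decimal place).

Posterior precision equals prior precision plus data precision: 1/σ_n² = 1/σ₀² + n/σ².
So 1/σ₀² = 1/3.2782 − 21/72.4 = 0.305045 − 0.290055 = 0.014990.
Hence σ₀² = 1/0.014990 ≈ 66.7.

σ₀² = 66.7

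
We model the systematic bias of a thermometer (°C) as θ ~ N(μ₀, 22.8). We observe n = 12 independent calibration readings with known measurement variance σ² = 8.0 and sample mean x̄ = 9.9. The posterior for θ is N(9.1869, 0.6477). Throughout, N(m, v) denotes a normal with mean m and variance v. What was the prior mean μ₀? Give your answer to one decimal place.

μ₀ = -15.2

With known observation variance, the Normal–Normal posterior has precision τ_n = τ₀ + n/σ² and mean μ_n = (τ₀μ₀ + (n/σ²)x̄)/τ_n.
Here τ₀ = 1/22.8 = 0.043860 and τ_data = 12/8.0 = 1.500000, so τ_n = 1.543860.
Rearranging for μ₀: μ₀ = (μ_n·τ_n − τ_data·x̄)/τ₀ = (9.1869·1.543860 − 1.500000·9.9) / 0.043860 = -0.666713/0.043860 ≈ -15.2.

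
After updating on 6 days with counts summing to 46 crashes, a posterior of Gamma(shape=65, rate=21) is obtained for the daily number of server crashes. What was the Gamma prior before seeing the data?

Gamma(shape=19, rate=15)

Gamma–Poisson conjugacy: posterior shape = α + Σxᵢ, posterior rate = β + n.
So α = 65 − 46 = 19 and β = 21 − 6 = 15.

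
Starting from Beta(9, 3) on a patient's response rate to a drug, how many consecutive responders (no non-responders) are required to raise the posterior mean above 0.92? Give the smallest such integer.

After k responders and 0 non-responders the posterior is Beta(9+k, 3), with mean (9+k)/(9+3+k).
Set (9+k)/(12+k) > 0.92 and solve: k > (0.92·12 − 9)/(1 − 0.92) = 25.500.
The smallest integer exceeding 25.500 is 26.

k = 26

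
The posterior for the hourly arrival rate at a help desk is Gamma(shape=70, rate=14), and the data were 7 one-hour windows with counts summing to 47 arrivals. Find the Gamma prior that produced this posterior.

Gamma(shape=23, rate=7)

Gamma–Poisson conjugacy: posterior shape = α + Σxᵢ, posterior rate = β + n.
So α = 70 − 47 = 23 and β = 14 − 7 = 7.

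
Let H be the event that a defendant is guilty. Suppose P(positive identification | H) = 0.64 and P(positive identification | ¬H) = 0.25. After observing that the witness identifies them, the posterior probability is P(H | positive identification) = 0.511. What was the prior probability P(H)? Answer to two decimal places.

P(H) = 0.29

Bayes' rule in odds form gives O(H|E) = O(H)·[P(E|H)/P(E|¬H)], hence O(H) = O(H|E)/LR.
Posterior odds = 0.511/(1−0.511) = 1.0450. LR = 0.64/0.25 = 2.5600.
Prior odds = 1.0450/2.5600 = 0.4082, so P(H) = 0.4082/(1+0.4082) ≈ 0.29.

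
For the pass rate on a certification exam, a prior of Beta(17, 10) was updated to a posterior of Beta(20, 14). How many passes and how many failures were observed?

Beta is conjugate to the binomial likelihood: posterior = Beta(α+s, β+f).
Match parameters: s=20−17=3, f=14−10=4.

3 passes and 4 failures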